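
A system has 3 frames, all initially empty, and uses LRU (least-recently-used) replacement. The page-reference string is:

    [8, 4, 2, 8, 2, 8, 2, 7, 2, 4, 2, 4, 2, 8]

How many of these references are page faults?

6

8 -> fault, frames (8)
4 -> fault, frames (8 4)
2 -> fault, frames (8 4 2)
8 -> hit
2 -> hit
8 -> hit
2 -> hit
7 -> fault, evict 4, frames (8 2 7)
2 -> hit
4 -> fault, evict 8, frames (7 2 4)
2 -> hit
4 -> hit
2 -> hit
8 -> fault, evict 7, frames (4 2 8)
Page faults: 6.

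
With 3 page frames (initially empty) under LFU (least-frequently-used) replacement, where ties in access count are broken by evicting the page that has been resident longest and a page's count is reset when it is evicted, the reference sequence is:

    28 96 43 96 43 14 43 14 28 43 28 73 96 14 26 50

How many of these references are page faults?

10

28: miss, frames [28]
96: miss, frames [28, 96]
43: miss, frames [28, 96, 43]
96: hit
43: hit
14: miss, evict 28, frames [96, 43, 14]
43: hit
14: hit
28: miss, evict 96, frames [43, 14, 28]
43: hit
28: hit
73: miss, evict 14, frames [43, 28, 73]
96: miss, evict 73, frames [43, 28, 96]
14: miss, evict 96, frames [43, 28, 14]
26: miss, evict 14, frames [43, 28, 26]
50: miss, evict 26, frames [43, 28, 50]
Page faults: 10.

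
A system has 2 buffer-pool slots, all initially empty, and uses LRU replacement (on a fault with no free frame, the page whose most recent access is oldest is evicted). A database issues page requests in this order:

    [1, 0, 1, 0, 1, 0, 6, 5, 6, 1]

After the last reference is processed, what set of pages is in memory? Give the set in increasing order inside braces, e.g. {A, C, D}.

{1, 6}

1 -> fault, frames (1)
0 -> fault, frames (1 0)
1 -> hit
0 -> hit
1 -> hit
0 -> hit
6 -> fault, evict 1, frames (0 6)
5 -> fault, evict 0, frames (6 5)
6 -> hit
1 -> fault, evict 5, frames (6 1)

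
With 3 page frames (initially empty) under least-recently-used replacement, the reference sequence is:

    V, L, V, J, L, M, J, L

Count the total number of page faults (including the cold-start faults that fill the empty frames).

4

V → fault, frames {V}
L → fault, frames {V,L}
V → hit
J → fault, frames {L,V,J}
L → hit
M → fault, evict V, frames {J,L,M}
J → hit
L → hit
Page faults: 4.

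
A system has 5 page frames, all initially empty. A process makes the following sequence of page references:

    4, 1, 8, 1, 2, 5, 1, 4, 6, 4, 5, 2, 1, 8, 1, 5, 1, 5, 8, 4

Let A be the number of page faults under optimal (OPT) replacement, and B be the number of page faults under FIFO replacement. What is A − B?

-2

Under OPT: F F F . F F . . F . . . . F . . . . . . → 7 faults.
Under FIFO: F F F . F F . . F F . . F F . . . . . . → 9 faults.
A − B = 7 − 9 = -2.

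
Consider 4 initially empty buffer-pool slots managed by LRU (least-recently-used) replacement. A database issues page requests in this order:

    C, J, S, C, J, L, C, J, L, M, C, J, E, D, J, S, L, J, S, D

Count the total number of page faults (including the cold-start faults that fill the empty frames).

C → fault, frames (C)
J → fault, frames (C J)
S → fault, frames (C J S)
C → hit
J → hit
L → fault, frames (S C J L)
C → hit
J → hit
L → hit
M → fault, evict S, frames (C J L M)
C → hit
J → hit
E → fault, evict L, frames (M C J E)
D → fault, evict M, frames (C J E D)
J → hit
S → fault, evict C, frames (E D J S)
L → fault, evict E, frames (D J S L)
J → hit
S → hit
D → hit
Page faults: 9.

9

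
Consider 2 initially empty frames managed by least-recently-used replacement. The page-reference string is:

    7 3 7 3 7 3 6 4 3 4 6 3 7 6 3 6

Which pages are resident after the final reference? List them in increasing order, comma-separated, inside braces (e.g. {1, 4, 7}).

{3, 6}

7: miss, frames (7)
3: miss, frames (7 3)
7: hit
3: hit
7: hit
3: hit
6: miss, evict 7, frames (3 6)
4: miss, evict 3, frames (6 4)
3: miss, evict 6, frames (4 3)
4: hit
6: miss, evict 3, frames (4 6)
3: miss, evict 4, frames (6 3)
7: miss, evict 6, frames (3 7)
6: miss, evict 3, frames (7 6)
3: miss, evict 7, frames (6 3)
6: hit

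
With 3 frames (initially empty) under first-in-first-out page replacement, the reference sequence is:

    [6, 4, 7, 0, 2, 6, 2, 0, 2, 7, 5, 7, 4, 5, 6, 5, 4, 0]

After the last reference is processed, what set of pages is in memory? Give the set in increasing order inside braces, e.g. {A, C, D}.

{0, 4, 6}

6 → fault, frames (6)
4 → fault, frames (6 4)
7 → fault, frames (6 4 7)
0 → fault, evict 6, frames (4 7 0)
2 → fault, evict 4, frames (7 0 2)
6 → fault, evict 7, frames (0 2 6)
2 → hit
0 → hit
2 → hit
7 → fault, evict 0, frames (2 6 7)
5 → fault, evict 2, frames (6 7 5)
7 → hit
4 → fault, evict 6, frames (7 5 4)
5 → hit
6 → fault, evict 7, frames (5 4 6)
5 → hit
4 → hit
0 → fault, evict 5, frames (4 6 0)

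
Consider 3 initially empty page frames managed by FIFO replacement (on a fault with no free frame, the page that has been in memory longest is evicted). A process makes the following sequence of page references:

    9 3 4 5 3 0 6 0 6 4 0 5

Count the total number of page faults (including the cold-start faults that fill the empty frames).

9: fault, frames [9]
3: fault, frames [9, 3]
4: fault, frames [9, 3, 4]
5: fault, evict 9, frames [3, 4, 5]
3: hit
0: fault, evict 3, frames [4, 5, 0]
6: fault, evict 4, frames [5, 0, 6]
0: hit
6: hit
4: fault, evict 5, frames [0, 6, 4]
0: hit
5: fault, evict 0, frames [6, 4, 5]
Page faults: 8.

8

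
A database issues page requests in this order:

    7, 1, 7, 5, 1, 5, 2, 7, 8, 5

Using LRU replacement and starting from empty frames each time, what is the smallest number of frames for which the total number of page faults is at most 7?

3

f=1: 10 faults
f=2: 8 faults
f=3: 7 faults
f=4: 5 faults
f=5: 5 faults
Smallest f with faults ≤ 7 is 3.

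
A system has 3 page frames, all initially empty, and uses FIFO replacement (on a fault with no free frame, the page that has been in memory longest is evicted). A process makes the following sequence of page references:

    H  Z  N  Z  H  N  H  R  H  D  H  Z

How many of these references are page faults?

H → fault, frames [H]
Z → fault, frames [H, Z]
N → fault, frames [H, Z, N]
Z → hit
H → hit
N → hit
H → hit
R → fault, evict H, frames [Z, N, R]
H → fault, evict Z, frames [N, R, H]
D → fault, evict N, frames [R, H, D]
H → hit
Z → fault, evict R, frames [H, D, Z]
Page faults: 7.

7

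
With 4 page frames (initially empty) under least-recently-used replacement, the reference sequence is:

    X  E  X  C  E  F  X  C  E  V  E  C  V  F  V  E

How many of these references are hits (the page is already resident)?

10

X: miss, frames (X)
E: miss, frames (X E)
X: hit
C: miss, frames (E X C)
E: hit
F: miss, frames (X C E F)
X: hit
C: hit
E: hit
V: miss, evict F, frames (X C E V)
E: hit
C: hit
V: hit
F: miss, evict X, frames (E C V F)
V: hit
E: hit
Hits: 10.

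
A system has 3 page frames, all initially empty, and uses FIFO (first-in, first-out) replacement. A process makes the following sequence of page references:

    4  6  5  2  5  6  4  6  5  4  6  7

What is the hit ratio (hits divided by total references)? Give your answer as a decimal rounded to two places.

0.33

4 → miss, frames {4}
6 → miss, frames {4,6}
5 → miss, frames {4,6,5}
2 → miss, evict 4, frames {6,5,2}
5 → hit
6 → hit
4 → miss, evict 6, frames {5,2,4}
6 → miss, evict 5, frames {2,4,6}
5 → miss, evict 2, frames {4,6,5}
4 → hit
6 → hit
7 → miss, evict 4, frames {6,5,7}
Hits: 4 of 12 references → 4/12 = 0.3333.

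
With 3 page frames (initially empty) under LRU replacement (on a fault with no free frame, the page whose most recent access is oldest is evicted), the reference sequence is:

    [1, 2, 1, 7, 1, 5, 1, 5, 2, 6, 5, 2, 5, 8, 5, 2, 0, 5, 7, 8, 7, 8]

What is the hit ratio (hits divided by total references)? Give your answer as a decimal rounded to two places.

0.55

1: fault, frames (1)
2: fault, frames (1 2)
1: hit
7: fault, frames (2 1 7)
1: hit
5: fault, evict 2, frames (7 1 5)
1: hit
5: hit
2: fault, evict 7, frames (1 5 2)
6: fault, evict 1, frames (5 2 6)
5: hit
2: hit
5: hit
8: fault, evict 6, frames (2 5 8)
5: hit
2: hit
0: fault, evict 8, frames (5 2 0)
5: hit
7: fault, evict 2, frames (0 5 7)
8: fault, evict 0, frames (5 7 8)
7: hit
8: hit
Hits: 12 of 22 references → 12/22 = 0.5455.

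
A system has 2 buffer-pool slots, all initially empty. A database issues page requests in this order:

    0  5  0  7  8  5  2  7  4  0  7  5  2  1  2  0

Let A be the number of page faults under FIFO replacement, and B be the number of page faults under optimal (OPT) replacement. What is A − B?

2

Under FIFO: F F . F F F F F F F F F F F . F → 14 faults.
Under OPT: F F . F F . F F F F . F F F . F → 12 faults.
A − B = 14 − 12 = 2.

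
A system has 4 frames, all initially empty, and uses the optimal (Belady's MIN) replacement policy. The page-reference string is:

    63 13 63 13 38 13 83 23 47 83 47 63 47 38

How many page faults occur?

63 -> fault, frames [63]
13 -> fault, frames [63, 13]
63 -> hit
13 -> hit
38 -> fault, frames [63, 13, 38]
13 -> hit
83 -> fault, frames [63, 13, 38, 83]
23 -> fault, evict 13, frames [63, 38, 83, 23]
47 -> fault, evict 23, frames [63, 38, 83, 47]
83 -> hit
47 -> hit
63 -> hit
47 -> hit
38 -> hit
Page faults: 6.

6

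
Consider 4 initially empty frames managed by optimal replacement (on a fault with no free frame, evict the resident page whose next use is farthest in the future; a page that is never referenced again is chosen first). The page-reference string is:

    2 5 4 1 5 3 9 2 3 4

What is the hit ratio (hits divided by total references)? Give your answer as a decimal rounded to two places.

2 -> fault, frames (2)
5 -> fault, frames (2 5)
4 -> fault, frames (2 5 4)
1 -> fault, frames (2 5 4 1)
5 -> hit
3 -> fault, evict 1, frames (2 5 4 3)
9 -> fault, evict 5, frames (2 4 3 9)
2 -> hit
3 -> hit
4 -> hit
Hits: 4 of 10 references → 4/10 = 0.4000.

0.40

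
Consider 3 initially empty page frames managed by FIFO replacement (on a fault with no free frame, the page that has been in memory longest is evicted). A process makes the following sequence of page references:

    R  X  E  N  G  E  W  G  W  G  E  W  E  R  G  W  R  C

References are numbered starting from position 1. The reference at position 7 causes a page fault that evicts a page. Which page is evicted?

pos 1: R → miss, frames [R]
pos 2: X → miss, frames [R, X]
pos 3: E → miss, frames [R, X, E]
pos 4: N → miss, evict R, frames [X, E, N]
pos 5: G → miss, evict X, frames [E, N, G]
pos 6: E → hit
pos 7: W → miss, evict E, frames [N, G, W]
At position 7, page E is evicted.

E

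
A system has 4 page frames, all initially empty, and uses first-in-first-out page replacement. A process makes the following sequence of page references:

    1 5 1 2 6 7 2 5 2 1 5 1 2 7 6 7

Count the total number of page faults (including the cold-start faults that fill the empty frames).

10

1: fault, frames [1]
5: fault, frames [1, 5]
1: hit
2: fault, frames [1, 5, 2]
6: fault, frames [1, 5, 2, 6]
7: fault, evict 1, frames [5, 2, 6, 7]
2: hit
5: hit
2: hit
1: fault, evict 5, frames [2, 6, 7, 1]
5: fault, evict 2, frames [6, 7, 1, 5]
1: hit
2: fault, evict 6, frames [7, 1, 5, 2]
7: hit
6: fault, evict 7, frames [1, 5, 2, 6]
7: fault, evict 1, frames [5, 2, 6, 7]
Page faults: 10.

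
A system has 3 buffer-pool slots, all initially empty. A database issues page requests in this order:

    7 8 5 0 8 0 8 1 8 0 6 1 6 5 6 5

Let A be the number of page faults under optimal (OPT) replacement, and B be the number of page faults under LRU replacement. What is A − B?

-1

Under OPT: F F F F . . . F . . F . . F . . → 7 faults.
Under LRU: F F F F . . . F . . F F . F . . → 8 faults.
A − B = 7 − 8 = -1.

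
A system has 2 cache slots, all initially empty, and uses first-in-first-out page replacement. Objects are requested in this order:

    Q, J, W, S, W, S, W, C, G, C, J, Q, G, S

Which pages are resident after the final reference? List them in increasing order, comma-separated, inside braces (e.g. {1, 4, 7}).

Q → fault, frames {Q}
J → fault, frames {Q,J}
W → fault, evict Q, frames {J,W}
S → fault, evict J, frames {W,S}
W → hit
S → hit
W → hit
C → fault, evict W, frames {S,C}
G → fault, evict S, frames {C,G}
C → hit
J → fault, evict C, frames {G,J}
Q → fault, evict G, frames {J,Q}
G → fault, evict J, frames {Q,G}
S → fault, evict Q, frames {G,S}

{G, S}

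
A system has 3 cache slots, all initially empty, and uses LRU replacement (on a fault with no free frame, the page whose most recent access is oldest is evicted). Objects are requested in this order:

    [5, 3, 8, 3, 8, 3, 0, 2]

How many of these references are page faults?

5

5 → fault, frames (5)
3 → fault, frames (5 3)
8 → fault, frames (5 3 8)
3 → hit
8 → hit
3 → hit
0 → fault, evict 5, frames (8 3 0)
2 → fault, evict 8, frames (3 0 2)
Page faults: 5.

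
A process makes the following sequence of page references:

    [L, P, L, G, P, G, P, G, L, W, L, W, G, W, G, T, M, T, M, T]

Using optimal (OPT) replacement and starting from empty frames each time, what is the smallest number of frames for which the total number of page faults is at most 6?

3

f=1: 20 faults
f=2: 8 faults
f=3: 6 faults
f=4: 6 faults
f=5: 6 faults
f=6: 6 faults
Smallest f with faults ≤ 6 is 3.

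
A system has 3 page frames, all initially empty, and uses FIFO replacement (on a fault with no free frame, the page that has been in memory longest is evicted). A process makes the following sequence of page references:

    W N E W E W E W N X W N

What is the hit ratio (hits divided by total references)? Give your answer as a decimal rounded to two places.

W → fault, frames {W}
N → fault, frames {W,N}
E → fault, frames {W,N,E}
W → hit
E → hit
W → hit
E → hit
W → hit
N → hit
X → fault, evict W, frames {N,E,X}
W → fault, evict N, frames {E,X,W}
N → fault, evict E, frames {X,W,N}
Hits: 6 of 12 references → 6/12 = 0.5000.

0.50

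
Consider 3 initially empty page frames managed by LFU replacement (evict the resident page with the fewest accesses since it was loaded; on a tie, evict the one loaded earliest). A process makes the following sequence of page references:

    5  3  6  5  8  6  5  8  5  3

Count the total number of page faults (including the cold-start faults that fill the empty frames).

5 -> fault, frames (5)
3 -> fault, frames (5 3)
6 -> fault, frames (5 3 6)
5 -> hit
8 -> fault, evict 3, frames (5 6 8)
6 -> hit
5 -> hit
8 -> hit
5 -> hit
3 -> fault, evict 6, frames (5 8 3)
Page faults: 5.

5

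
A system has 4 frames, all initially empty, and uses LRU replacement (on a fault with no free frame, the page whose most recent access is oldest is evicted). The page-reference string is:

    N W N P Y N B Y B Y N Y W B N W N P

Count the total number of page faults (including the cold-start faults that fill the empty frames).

N → miss, frames [N]
W → miss, frames [N, W]
N → hit
P → miss, frames [W, N, P]
Y → miss, frames [W, N, P, Y]
N → hit
B → miss, evict W, frames [P, Y, N, B]
Y → hit
B → hit
Y → hit
N → hit
Y → hit
W → miss, evict P, frames [B, N, Y, W]
B → hit
N → hit
W → hit
N → hit
P → miss, evict Y, frames [B, W, N, P]
Page faults: 7.

7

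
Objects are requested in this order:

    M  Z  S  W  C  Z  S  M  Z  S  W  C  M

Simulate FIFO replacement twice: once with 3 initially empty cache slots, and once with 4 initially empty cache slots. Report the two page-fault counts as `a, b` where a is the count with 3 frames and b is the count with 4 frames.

3 frames: F F F F F F F F . . F F . → 10 faults.
4 frames: F F F F F . . F F F F F F → 11 faults.
11 > 10: adding a frame increased faults — Belady's anomaly.

10, 11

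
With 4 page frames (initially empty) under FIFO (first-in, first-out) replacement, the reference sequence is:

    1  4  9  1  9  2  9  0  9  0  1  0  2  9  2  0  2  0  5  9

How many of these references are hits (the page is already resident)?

1: miss, frames [1]
4: miss, frames [1, 4]
9: miss, frames [1, 4, 9]
1: hit
9: hit
2: miss, frames [1, 4, 9, 2]
9: hit
0: miss, evict 1, frames [4, 9, 2, 0]
9: hit
0: hit
1: miss, evict 4, frames [9, 2, 0, 1]
0: hit
2: hit
9: hit
2: hit
0: hit
2: hit
0: hit
5: miss, evict 9, frames [2, 0, 1, 5]
9: miss, evict 2, frames [0, 1, 5, 9]
Hits: 12.

12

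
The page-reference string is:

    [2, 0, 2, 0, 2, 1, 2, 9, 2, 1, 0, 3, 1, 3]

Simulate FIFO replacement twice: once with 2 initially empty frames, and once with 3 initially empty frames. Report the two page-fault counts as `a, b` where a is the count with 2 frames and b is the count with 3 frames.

2 frames: F F . . . F F F . F F F F . → 9 faults.
3 frames: F F . . . F . F F . F F F . → 8 faults.
8 < 9: adding a frame reduced faults, as is typical.

9, 8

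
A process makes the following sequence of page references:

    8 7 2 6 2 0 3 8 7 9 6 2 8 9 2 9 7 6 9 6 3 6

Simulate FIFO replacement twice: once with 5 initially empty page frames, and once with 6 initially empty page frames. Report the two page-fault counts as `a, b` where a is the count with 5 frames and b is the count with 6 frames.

5 frames: F F F F . F F F F F F F . . . . . . . . F . → 12 faults.
6 frames: F F F F . F F . . F . . F . . . F . . . . . → 9 faults.
9 < 12: adding a frame reduced faults, as is typical.

12, 9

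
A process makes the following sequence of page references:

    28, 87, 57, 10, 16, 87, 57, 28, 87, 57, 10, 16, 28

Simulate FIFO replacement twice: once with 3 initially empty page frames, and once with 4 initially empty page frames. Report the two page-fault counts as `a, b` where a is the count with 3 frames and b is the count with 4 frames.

10, 11

3 frames: F F F F F F F F . . F F . → 10 faults.
4 frames: F F F F F . . F F F F F F → 11 faults.
11 > 10: adding a frame increased faults — Belady's anomaly.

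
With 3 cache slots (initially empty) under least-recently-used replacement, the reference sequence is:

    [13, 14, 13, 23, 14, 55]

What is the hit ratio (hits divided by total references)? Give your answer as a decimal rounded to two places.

13: fault, frames (13)
14: fault, frames (13 14)
13: hit
23: fault, frames (14 13 23)
14: hit
55: fault, evict 13, frames (23 14 55)
Hits: 2 of 6 references → 2/6 = 0.3333.

0.33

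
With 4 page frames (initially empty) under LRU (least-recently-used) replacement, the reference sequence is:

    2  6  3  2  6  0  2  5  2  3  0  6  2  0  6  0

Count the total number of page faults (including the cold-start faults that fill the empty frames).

7

2 -> miss, frames [2]
6 -> miss, frames [2, 6]
3 -> miss, frames [2, 6, 3]
2 -> hit
6 -> hit
0 -> miss, frames [3, 2, 6, 0]
2 -> hit
5 -> miss, evict 3, frames [6, 0, 2, 5]
2 -> hit
3 -> miss, evict 6, frames [0, 5, 2, 3]
0 -> hit
6 -> miss, evict 5, frames [2, 3, 0, 6]
2 -> hit
0 -> hit
6 -> hit
0 -> hit
Page faults: 7.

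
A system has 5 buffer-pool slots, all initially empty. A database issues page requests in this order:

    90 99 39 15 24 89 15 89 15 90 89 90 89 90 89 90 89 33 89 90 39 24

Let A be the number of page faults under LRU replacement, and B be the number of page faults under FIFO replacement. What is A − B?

Under LRU: F F F F F F . . . F . . . . . . . F . . F F → 10 faults.
Under FIFO: F F F F F F . . . F . . . . . . . F . . F . → 9 faults.
A − B = 10 − 9 = 1.

1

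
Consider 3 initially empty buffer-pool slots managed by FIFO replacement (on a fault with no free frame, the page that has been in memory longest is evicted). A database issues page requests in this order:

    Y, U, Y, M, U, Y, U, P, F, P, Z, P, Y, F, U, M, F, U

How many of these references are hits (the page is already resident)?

8

Y -> fault, frames {Y}
U -> fault, frames {Y,U}
Y -> hit
M -> fault, frames {Y,U,M}
U -> hit
Y -> hit
U -> hit
P -> fault, evict Y, frames {U,M,P}
F -> fault, evict U, frames {M,P,F}
P -> hit
Z -> fault, evict M, frames {P,F,Z}
P -> hit
Y -> fault, evict P, frames {F,Z,Y}
F -> hit
U -> fault, evict F, frames {Z,Y,U}
M -> fault, evict Z, frames {Y,U,M}
F -> fault, evict Y, frames {U,M,F}
U -> hit
Hits: 8.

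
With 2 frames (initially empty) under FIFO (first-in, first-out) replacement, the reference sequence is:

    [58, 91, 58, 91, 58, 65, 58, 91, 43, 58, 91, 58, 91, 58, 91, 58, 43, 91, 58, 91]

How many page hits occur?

9

58 -> fault, frames {58}
91 -> fault, frames {58,91}
58 -> hit
91 -> hit
58 -> hit
65 -> fault, evict 58, frames {91,65}
58 -> fault, evict 91, frames {65,58}
91 -> fault, evict 65, frames {58,91}
43 -> fault, evict 58, frames {91,43}
58 -> fault, evict 91, frames {43,58}
91 -> fault, evict 43, frames {58,91}
58 -> hit
91 -> hit
58 -> hit
91 -> hit
58 -> hit
43 -> fault, evict 58, frames {91,43}
91 -> hit
58 -> fault, evict 91, frames {43,58}
91 -> fault, evict 43, frames {58,91}
Hits: 9.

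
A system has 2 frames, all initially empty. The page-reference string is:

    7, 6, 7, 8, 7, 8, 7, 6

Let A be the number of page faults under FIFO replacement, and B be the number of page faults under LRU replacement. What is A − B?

1

Under FIFO: F F . F F . . F → 5 faults.
Under LRU: F F . F . . . F → 4 faults.
A − B = 5 − 4 = 1.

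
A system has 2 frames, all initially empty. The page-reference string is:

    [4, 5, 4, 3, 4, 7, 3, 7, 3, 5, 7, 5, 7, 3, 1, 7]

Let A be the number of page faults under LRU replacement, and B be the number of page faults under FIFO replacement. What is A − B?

-1

Under LRU: F F . F . F F . . F F . . F F F → 10 faults.
Under FIFO: F F . F F F F . . F F . . F F F → 11 faults.
A − B = 10 − 11 = -1.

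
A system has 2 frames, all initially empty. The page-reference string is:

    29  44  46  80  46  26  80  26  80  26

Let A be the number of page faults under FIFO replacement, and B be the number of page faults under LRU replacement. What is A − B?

Under FIFO: F F F F . F . . . . → 5 faults.
Under LRU: F F F F . F F . . . → 6 faults.
A − B = 5 − 6 = -1.

-1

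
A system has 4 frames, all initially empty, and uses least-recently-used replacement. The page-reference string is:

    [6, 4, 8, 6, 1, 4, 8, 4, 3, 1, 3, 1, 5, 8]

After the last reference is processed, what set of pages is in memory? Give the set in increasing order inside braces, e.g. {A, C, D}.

{1, 3, 5, 8}

6 → fault, frames [6]
4 → fault, frames [6, 4]
8 → fault, frames [6, 4, 8]
6 → hit
1 → fault, frames [4, 8, 6, 1]
4 → hit
8 → hit
4 → hit
3 → fault, evict 6, frames [1, 8, 4, 3]
1 → hit
3 → hit
1 → hit
5 → fault, evict 8, frames [4, 3, 1, 5]
8 → fault, evict 4, frames [3, 1, 5, 8]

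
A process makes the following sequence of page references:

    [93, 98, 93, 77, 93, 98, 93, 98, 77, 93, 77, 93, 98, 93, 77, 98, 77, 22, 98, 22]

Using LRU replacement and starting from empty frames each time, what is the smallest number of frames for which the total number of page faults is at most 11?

f=1: 20 faults
f=2: 11 faults
f=3: 4 faults
f=4: 4 faults
Smallest f with faults ≤ 11 is 2.

2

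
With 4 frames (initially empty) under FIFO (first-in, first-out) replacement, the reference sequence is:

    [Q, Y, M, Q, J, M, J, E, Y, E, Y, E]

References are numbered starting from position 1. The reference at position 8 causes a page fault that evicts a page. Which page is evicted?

pos 1: Q → miss, frames [Q]
pos 2: Y → miss, frames [Q, Y]
pos 3: M → miss, frames [Q, Y, M]
pos 4: Q → hit
pos 5: J → miss, frames [Q, Y, M, J]
pos 6: M → hit
pos 7: J → hit
pos 8: E → miss, evict Q, frames [Y, M, J, E]
At position 8, page Q is evicted.

Q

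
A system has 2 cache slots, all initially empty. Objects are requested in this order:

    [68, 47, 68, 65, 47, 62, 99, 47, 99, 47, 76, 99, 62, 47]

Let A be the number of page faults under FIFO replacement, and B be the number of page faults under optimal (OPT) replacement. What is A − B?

Under FIFO: F F . F . F F F . . F F F F → 10 faults.
Under OPT: F F . F . F F . . . F . F F → 8 faults.
A − B = 10 − 8 = 2.

2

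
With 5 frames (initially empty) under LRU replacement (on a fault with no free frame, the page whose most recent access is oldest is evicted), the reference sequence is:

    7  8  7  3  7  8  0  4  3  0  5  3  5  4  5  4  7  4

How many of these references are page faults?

7 → fault, frames (7)
8 → fault, frames (7 8)
7 → hit
3 → fault, frames (8 7 3)
7 → hit
8 → hit
0 → fault, frames (3 7 8 0)
4 → fault, frames (3 7 8 0 4)
3 → hit
0 → hit
5 → fault, evict 7, frames (8 4 3 0 5)
3 → hit
5 → hit
4 → hit
5 → hit
4 → hit
7 → fault, evict 8, frames (0 3 5 4 7)
4 → hit
Page faults: 7.

7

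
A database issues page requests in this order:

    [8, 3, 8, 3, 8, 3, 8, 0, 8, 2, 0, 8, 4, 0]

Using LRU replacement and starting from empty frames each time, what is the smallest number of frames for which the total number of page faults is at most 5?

f=1: 14 faults
f=2: 8 faults
f=3: 5 faults
f=4: 5 faults
f=5: 5 faults
Smallest f with faults ≤ 5 is 3.

3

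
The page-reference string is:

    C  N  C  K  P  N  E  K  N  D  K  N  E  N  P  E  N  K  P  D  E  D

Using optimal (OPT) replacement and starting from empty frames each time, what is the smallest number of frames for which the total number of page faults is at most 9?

4

f=1: 22 faults
f=2: 14 faults
f=3: 10 faults
f=4: 8 faults
f=5: 6 faults
f=6: 6 faults
Smallest f with faults ≤ 9 is 4.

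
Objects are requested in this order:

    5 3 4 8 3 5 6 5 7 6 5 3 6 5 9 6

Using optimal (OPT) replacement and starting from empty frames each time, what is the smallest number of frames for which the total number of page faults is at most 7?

f=1: 16 faults
f=2: 11 faults
f=3: 8 faults
f=4: 7 faults
f=5: 7 faults
f=6: 7 faults
f=7: 7 faults
Smallest f with faults ≤ 7 is 4.

4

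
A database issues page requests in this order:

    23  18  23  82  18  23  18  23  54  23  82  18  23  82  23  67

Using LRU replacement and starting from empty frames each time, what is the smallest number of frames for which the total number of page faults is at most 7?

f=1: 16 faults
f=2: 11 faults
f=3: 7 faults
f=4: 5 faults
f=5: 5 faults
Smallest f with faults ≤ 7 is 3.

3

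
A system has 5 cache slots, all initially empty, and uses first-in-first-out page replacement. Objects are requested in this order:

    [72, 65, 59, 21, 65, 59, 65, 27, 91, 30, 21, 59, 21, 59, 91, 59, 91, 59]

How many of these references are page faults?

7

72: miss, frames {72}
65: miss, frames {72,65}
59: miss, frames {72,65,59}
21: miss, frames {72,65,59,21}
65: hit
59: hit
65: hit
27: miss, frames {72,65,59,21,27}
91: miss, evict 72, frames {65,59,21,27,91}
30: miss, evict 65, frames {59,21,27,91,30}
21: hit
59: hit
21: hit
59: hit
91: hit
59: hit
91: hit
59: hit
Page faults: 7.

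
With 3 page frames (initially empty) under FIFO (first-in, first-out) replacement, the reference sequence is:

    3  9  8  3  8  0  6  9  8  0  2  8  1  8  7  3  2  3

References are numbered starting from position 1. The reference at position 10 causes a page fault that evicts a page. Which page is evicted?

6

pos 1: 3: miss, frames (3)
pos 2: 9: miss, frames (3 9)
pos 3: 8: miss, frames (3 9 8)
pos 4: 3: hit
pos 5: 8: hit
pos 6: 0: miss, evict 3, frames (9 8 0)
pos 7: 6: miss, evict 9, frames (8 0 6)
pos 8: 9: miss, evict 8, frames (0 6 9)
pos 9: 8: miss, evict 0, frames (6 9 8)
pos 10: 0: miss, evict 6, frames (9 8 0)
At position 10, page 6 is evicted.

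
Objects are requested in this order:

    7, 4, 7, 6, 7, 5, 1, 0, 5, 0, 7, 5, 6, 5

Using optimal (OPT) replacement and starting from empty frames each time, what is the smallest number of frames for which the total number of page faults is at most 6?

f=1: 14 faults
f=2: 8 faults
f=3: 7 faults
f=4: 6 faults
f=5: 6 faults
f=6: 6 faults
Smallest f with faults ≤ 6 is 4.

4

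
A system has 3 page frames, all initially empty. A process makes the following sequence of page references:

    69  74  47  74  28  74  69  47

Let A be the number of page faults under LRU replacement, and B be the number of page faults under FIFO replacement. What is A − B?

1

Under LRU: F F F . F . F F → 6 faults.
Under FIFO: F F F . F . F . → 5 faults.
A − B = 6 − 5 = 1.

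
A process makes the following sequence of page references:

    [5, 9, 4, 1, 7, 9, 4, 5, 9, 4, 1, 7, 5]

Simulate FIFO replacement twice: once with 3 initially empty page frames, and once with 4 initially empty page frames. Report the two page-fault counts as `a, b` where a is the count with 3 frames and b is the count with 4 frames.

3 frames: F F F F F F F F . . F F . → 10 faults.
4 frames: F F F F F . . F F F F F F → 11 faults.
11 > 10: adding a frame increased faults — Belady's anomaly.

10, 11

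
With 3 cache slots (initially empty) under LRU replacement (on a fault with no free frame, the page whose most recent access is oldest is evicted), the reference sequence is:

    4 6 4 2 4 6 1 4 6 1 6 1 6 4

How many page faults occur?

4: fault, frames [4]
6: fault, frames [4, 6]
4: hit
2: fault, frames [6, 4, 2]
4: hit
6: hit
1: fault, evict 2, frames [4, 6, 1]
4: hit
6: hit
1: hit
6: hit
1: hit
6: hit
4: hit
Page faults: 4.

4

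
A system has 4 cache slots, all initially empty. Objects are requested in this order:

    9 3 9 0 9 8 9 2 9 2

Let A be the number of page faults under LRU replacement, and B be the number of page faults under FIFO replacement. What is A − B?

Under LRU: F F . F . F . F . . → 5 faults.
Under FIFO: F F . F . F . F F . → 6 faults.
A − B = 5 − 6 = -1.

-1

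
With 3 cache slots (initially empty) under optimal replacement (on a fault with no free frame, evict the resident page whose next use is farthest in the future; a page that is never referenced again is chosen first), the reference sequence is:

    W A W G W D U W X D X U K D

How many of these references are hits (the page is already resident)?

7

W -> fault, frames {W}
A -> fault, frames {W,A}
W -> hit
G -> fault, frames {W,A,G}
W -> hit
D -> fault, evict G, frames {W,A,D}
U -> fault, evict A, frames {W,D,U}
W -> hit
X -> fault, evict W, frames {D,U,X}
D -> hit
X -> hit
U -> hit
K -> fault, evict X, frames {D,U,K}
D -> hit
Hits: 7.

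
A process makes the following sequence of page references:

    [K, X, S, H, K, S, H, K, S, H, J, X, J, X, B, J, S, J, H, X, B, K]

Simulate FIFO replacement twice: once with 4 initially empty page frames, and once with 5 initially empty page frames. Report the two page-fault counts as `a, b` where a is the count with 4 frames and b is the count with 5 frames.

8, 7

4 frames: F F F F . . . . . . F . . . F . . . . F . F → 8 faults.
5 frames: F F F F . . . . . . F . . . F . . . . . . F → 7 faults.
7 < 8: adding a frame reduced faults, as is typical.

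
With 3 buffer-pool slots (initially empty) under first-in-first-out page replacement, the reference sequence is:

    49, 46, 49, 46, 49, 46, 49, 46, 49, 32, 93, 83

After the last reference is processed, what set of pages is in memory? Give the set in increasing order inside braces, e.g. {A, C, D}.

{32, 83, 93}

49 → miss, frames [49]
46 → miss, frames [49, 46]
49 → hit
46 → hit
49 → hit
46 → hit
49 → hit
46 → hit
49 → hit
32 → miss, frames [49, 46, 32]
93 → miss, evict 49, frames [46, 32, 93]
83 → miss, evict 46, frames [32, 93, 83]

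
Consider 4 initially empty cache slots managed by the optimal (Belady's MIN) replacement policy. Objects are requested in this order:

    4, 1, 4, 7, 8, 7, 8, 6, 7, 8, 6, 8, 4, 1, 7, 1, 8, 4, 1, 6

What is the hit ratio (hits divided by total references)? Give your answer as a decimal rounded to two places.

0.65

4 → fault, frames [4]
1 → fault, frames [4, 1]
4 → hit
7 → fault, frames [4, 1, 7]
8 → fault, frames [4, 1, 7, 8]
7 → hit
8 → hit
6 → fault, evict 1, frames [4, 7, 8, 6]
7 → hit
8 → hit
6 → hit
8 → hit
4 → hit
1 → fault, evict 6, frames [4, 7, 8, 1]
7 → hit
1 → hit
8 → hit
4 → hit
1 → hit
6 → fault, evict 1, frames [4, 7, 8, 6]
Hits: 13 of 20 references → 13/20 = 0.6500.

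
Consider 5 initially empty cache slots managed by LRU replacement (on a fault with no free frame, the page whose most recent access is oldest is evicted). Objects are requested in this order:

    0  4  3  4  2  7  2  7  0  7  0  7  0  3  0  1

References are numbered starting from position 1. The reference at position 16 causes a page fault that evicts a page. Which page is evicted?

4

pos 1: 0 → miss, frames (0)
pos 2: 4 → miss, frames (0 4)
pos 3: 3 → miss, frames (0 4 3)
pos 4: 4 → hit
pos 5: 2 → miss, frames (0 3 4 2)
pos 6: 7 → miss, frames (0 3 4 2 7)
pos 7: 2 → hit
pos 8: 7 → hit
pos 9: 0 → hit
pos 10: 7 → hit
pos 11: 0 → hit
pos 12: 7 → hit
pos 13: 0 → hit
pos 14: 3 → hit
pos 15: 0 → hit
pos 16: 1 → miss, evict 4, frames (2 7 3 0 1)
At position 16, page 4 is evicted.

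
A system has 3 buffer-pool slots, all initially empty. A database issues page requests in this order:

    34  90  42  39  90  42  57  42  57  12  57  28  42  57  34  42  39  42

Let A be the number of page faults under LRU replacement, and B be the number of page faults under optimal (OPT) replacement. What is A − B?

1

Under LRU: F F F F . . F . . F . F F . F . F . → 10 faults.
Under OPT: F F F F . . F . . F . F . . F . F . → 9 faults.
A − B = 10 − 9 = 1.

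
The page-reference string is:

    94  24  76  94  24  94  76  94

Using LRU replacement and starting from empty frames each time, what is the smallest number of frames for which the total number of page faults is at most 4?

3

f=1: 8 faults
f=2: 6 faults
f=3: 3 faults
Smallest f with faults ≤ 4 is 3.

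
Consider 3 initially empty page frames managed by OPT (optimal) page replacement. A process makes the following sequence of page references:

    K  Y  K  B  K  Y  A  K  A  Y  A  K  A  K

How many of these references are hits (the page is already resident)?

K → miss, frames (K)
Y → miss, frames (K Y)
K → hit
B → miss, frames (K Y B)
K → hit
Y → hit
A → miss, evict B, frames (K Y A)
K → hit
A → hit
Y → hit
A → hit
K → hit
A → hit
K → hit
Hits: 10.

10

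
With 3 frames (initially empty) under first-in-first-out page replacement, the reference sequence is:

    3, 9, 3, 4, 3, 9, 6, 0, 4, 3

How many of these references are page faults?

6

3 -> fault, frames (3)
9 -> fault, frames (3 9)
3 -> hit
4 -> fault, frames (3 9 4)
3 -> hit
9 -> hit
6 -> fault, evict 3, frames (9 4 6)
0 -> fault, evict 9, frames (4 6 0)
4 -> hit
3 -> fault, evict 4, frames (6 0 3)
Page faults: 6.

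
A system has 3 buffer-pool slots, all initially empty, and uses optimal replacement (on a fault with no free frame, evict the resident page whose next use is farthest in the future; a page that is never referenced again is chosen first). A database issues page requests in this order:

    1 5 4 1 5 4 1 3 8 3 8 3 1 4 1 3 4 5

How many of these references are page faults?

1 → fault, frames (1)
5 → fault, frames (1 5)
4 → fault, frames (1 5 4)
1 → hit
5 → hit
4 → hit
1 → hit
3 → fault, evict 5, frames (1 4 3)
8 → fault, evict 4, frames (1 3 8)
3 → hit
8 → hit
3 → hit
1 → hit
4 → fault, evict 8, frames (1 3 4)
1 → hit
3 → hit
4 → hit
5 → fault, evict 4, frames (1 3 5)
Page faults: 7.

7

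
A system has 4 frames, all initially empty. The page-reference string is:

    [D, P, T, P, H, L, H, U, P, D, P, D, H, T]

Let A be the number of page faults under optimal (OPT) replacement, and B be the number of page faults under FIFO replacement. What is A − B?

Under OPT: F F F . F F . F . . . . . F → 7 faults.
Under FIFO: F F F . F F . F F F . . F F → 10 faults.
A − B = 7 − 10 = -3.

-3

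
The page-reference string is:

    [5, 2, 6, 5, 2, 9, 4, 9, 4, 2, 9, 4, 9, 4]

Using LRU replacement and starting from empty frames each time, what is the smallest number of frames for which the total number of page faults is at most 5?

f=1: 14 faults
f=2: 10 faults
f=3: 5 faults
f=4: 5 faults
f=5: 5 faults
Smallest f with faults ≤ 5 is 3.

3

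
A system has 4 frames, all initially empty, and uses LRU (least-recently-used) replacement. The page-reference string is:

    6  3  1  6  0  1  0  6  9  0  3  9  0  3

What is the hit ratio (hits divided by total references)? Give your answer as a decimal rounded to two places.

0.57

6 -> miss, frames {6}
3 -> miss, frames {6,3}
1 -> miss, frames {6,3,1}
6 -> hit
0 -> miss, frames {3,1,6,0}
1 -> hit
0 -> hit
6 -> hit
9 -> miss, evict 3, frames {1,0,6,9}
0 -> hit
3 -> miss, evict 1, frames {6,9,0,3}
9 -> hit
0 -> hit
3 -> hit
Hits: 8 of 14 references → 8/14 = 0.5714.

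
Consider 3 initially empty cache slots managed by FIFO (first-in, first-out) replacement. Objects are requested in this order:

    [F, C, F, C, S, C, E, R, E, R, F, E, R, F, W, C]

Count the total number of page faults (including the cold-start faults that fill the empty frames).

8

F → miss, frames (F)
C → miss, frames (F C)
F → hit
C → hit
S → miss, frames (F C S)
C → hit
E → miss, evict F, frames (C S E)
R → miss, evict C, frames (S E R)
E → hit
R → hit
F → miss, evict S, frames (E R F)
E → hit
R → hit
F → hit
W → miss, evict E, frames (R F W)
C → miss, evict R, frames (F W C)
Page faults: 8.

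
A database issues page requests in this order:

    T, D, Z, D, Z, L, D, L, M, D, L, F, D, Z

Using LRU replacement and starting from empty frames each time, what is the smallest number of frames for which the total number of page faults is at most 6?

f=1: 14 faults
f=2: 11 faults
f=3: 7 faults
f=4: 7 faults
f=5: 6 faults
f=6: 6 faults
Smallest f with faults ≤ 6 is 5.

5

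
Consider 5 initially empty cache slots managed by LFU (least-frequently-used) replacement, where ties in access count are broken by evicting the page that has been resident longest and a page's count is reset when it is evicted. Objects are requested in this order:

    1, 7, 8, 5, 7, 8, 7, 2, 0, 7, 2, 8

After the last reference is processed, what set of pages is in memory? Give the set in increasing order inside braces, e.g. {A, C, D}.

1 -> fault, frames [1]
7 -> fault, frames [1, 7]
8 -> fault, frames [1, 7, 8]
5 -> fault, frames [1, 7, 8, 5]
7 -> hit
8 -> hit
7 -> hit
2 -> fault, frames [1, 7, 8, 5, 2]
0 -> fault, evict 1, frames [7, 8, 5, 2, 0]
7 -> hit
2 -> hit
8 -> hit

{0, 2, 5, 7, 8}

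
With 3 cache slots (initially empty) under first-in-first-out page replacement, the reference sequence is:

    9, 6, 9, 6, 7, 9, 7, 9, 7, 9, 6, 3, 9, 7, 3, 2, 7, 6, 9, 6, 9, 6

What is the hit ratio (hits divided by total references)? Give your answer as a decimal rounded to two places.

0.59

9: miss, frames {9}
6: miss, frames {9,6}
9: hit
6: hit
7: miss, frames {9,6,7}
9: hit
7: hit
9: hit
7: hit
9: hit
6: hit
3: miss, evict 9, frames {6,7,3}
9: miss, evict 6, frames {7,3,9}
7: hit
3: hit
2: miss, evict 7, frames {3,9,2}
7: miss, evict 3, frames {9,2,7}
6: miss, evict 9, frames {2,7,6}
9: miss, evict 2, frames {7,6,9}
6: hit
9: hit
6: hit
Hits: 13 of 22 references → 13/22 = 0.5909.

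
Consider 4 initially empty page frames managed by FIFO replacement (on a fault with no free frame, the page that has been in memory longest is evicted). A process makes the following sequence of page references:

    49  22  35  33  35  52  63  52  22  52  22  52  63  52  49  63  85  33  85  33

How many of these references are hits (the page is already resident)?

10

49: fault, frames [49]
22: fault, frames [49, 22]
35: fault, frames [49, 22, 35]
33: fault, frames [49, 22, 35, 33]
35: hit
52: fault, evict 49, frames [22, 35, 33, 52]
63: fault, evict 22, frames [35, 33, 52, 63]
52: hit
22: fault, evict 35, frames [33, 52, 63, 22]
52: hit
22: hit
52: hit
63: hit
52: hit
49: fault, evict 33, frames [52, 63, 22, 49]
63: hit
85: fault, evict 52, frames [63, 22, 49, 85]
33: fault, evict 63, frames [22, 49, 85, 33]
85: hit
33: hit
Hits: 10.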